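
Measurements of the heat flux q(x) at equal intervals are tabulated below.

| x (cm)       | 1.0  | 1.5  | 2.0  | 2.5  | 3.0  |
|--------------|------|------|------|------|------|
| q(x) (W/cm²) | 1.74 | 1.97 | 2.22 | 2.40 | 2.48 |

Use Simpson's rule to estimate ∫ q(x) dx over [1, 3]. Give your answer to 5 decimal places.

4.35667

h = 0.5, n = 4.
(h/3)·[y₀ + 4y₁ + 2y₂ + 4y₃ + y₄] = 0.166667·(26.14) = 4.35667.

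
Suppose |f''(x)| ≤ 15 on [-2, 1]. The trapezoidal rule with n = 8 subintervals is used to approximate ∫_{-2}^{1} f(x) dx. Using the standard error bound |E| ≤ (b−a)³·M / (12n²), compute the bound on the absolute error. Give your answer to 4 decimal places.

|E| ≤ (3)³·15 / (12·8²) = 405/768 = 0.5273.

0.5273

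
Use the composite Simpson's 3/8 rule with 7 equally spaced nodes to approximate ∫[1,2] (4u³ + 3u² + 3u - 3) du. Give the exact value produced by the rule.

23.5

h = (2 − 1)/6 = 0.166667.
Nodes u₀,…,u₆ = 1, 1.166667, 1.333333, 1.5, 1.666667, 1.833333, 2.
f(u) = 4u³ + 3u² + 3u - 3: f₀=7, f₁=10.935185, f₂=15.814815, f₃=21.75, f₄=28.851852, f₅=37.231481, f₆=47.
(3h/8)·[f₀ + 3f₁ + 3f₂ + 2f₃ + 3f₄ + 3f₅ + f₆] = 0.0625·(376) = 23.5.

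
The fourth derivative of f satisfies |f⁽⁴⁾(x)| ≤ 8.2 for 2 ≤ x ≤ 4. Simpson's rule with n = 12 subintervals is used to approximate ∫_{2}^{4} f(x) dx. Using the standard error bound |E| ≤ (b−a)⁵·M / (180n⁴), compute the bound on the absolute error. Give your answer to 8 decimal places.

0.00007030

|E| ≤ (2)⁵·8.2 / (180·12⁴) = 262.4/3732480 = 0.00007030.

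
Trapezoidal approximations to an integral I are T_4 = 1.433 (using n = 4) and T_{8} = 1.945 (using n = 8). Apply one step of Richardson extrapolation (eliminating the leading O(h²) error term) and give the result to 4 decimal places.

2.1157

R = (4·T_{8} − T_4) / 3 = (4·1.945 − 1.433)/3 = (6.347)/3 = 2.1157.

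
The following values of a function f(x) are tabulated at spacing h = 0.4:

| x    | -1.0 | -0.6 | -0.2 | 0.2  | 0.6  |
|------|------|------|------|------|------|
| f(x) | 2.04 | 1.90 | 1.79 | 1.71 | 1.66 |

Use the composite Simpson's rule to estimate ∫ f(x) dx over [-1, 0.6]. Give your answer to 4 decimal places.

2.8960

h = 0.4, n = 4.
(h/3)·[y₀ + 4y₁ + 2y₂ + 4y₃ + y₄] = 0.133333·(21.72) = 2.8960.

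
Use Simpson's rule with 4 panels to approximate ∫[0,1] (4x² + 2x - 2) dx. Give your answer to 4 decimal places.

0.3333

h = (1 − 0)/4 = 0.25.
Nodes x₀,…,x₄ = 0, 0.25, 0.5, 0.75, 1.
f(x) = 4x² + 2x - 2: f₀=-2, f₁=-1.25, f₂=0, f₃=1.75, f₄=4.
(h/3)·[f₀ + 4f₁ + 2f₂ + 4f₃ + f₄] = 0.083333·(4) = 0.3333.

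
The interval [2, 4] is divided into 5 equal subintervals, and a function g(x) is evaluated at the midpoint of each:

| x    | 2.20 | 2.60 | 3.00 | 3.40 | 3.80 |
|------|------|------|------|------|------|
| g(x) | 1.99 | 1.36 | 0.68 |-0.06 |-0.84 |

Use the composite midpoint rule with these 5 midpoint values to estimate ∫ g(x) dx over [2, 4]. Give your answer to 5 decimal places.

1.25200

h = 0.4, n = 5.
h·[y(m₁) + y(m₂) + y(m₃) + y(m₄) + y(m₅)] = 0.4·(3.13) = 1.25200.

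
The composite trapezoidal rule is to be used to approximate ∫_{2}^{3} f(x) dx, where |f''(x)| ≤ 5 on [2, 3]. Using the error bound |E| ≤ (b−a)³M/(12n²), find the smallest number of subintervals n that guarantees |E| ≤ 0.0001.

Need 5/(12n²) ≤ 0.0001.
n² ≥ 5/(12·0.0001) = 4166.67 ⇒ n ≥ 64.5497, so the smallest n is 65.

65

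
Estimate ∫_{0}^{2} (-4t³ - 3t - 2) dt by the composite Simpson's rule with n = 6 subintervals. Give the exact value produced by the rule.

-26

h = (2 − 0)/6 = 0.333333.
Nodes t₀,…,t₆ = 0, 0.333333, 0.666667, 1, 1.333333, 1.666667, 2.
f(t) = -4t³ - 3t - 2: f₀=-2, f₁=-3.148148, f₂=-5.185185, f₃=-9, f₄=-15.481481, f₅=-25.518519, f₆=-40.
(h/3)·[f₀ + 4f₁ + 2f₂ + 4f₃ + 2f₄ + 4f₅ + f₆] = 0.111111·(-234) = -26.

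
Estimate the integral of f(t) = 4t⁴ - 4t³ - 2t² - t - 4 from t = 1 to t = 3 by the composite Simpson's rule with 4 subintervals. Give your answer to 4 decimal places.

h = (3 − 1)/4 = 0.5.
Nodes t₀,…,t₄ = 1, 1.5, 2, 2.5, 3.
f(t) = 4t⁴ - 4t³ - 2t² - t - 4: f₀=-7, f₁=-3.25, f₂=18, f₃=74.75, f₄=191.
(h/3)·[f₀ + 4f₁ + 2f₂ + 4f₃ + f₄] = 0.166667·(506) = 84.3333.

84.3333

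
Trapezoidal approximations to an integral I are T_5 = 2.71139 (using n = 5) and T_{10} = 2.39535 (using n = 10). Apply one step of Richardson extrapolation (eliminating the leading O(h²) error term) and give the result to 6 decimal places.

2.290003

R = (4·T_{10} − T_5) / 3 = (4·2.39535 − 2.71139)/3 = (6.87001)/3 = 2.290003.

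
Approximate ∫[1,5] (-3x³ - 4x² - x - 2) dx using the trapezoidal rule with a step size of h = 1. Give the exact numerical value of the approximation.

-674

h = (5 − 1)/4 = 1.
Nodes x₀,…,x₄ = 1, 2, 3, 4, 5.
f(x) = -3x³ - 4x² - x - 2: f₀=-10, f₁=-44, f₂=-122, f₃=-262, f₄=-482.
(h/2)·[f₀ + 2f₁ + 2f₂ + 2f₃ + f₄] = 0.5·(-1348) = -674.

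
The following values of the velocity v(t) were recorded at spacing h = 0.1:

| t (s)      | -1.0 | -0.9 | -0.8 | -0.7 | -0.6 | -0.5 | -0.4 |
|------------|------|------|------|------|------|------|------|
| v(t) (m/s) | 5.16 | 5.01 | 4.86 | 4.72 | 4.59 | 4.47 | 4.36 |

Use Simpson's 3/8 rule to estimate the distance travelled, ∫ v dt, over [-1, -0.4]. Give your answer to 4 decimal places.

2.8406

h = 0.1, n = 6.
(3h/8)·[y₀ + 3y₁ + 3y₂ + 2y₃ + 3y₄ + 3y₅ + y₆] = 0.0375·(75.75) = 2.8406.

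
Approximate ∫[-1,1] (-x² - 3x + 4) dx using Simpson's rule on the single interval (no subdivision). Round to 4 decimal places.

S = (b−a)/6 · [f(-1) + 4f(0) + f(1)] = 0.333333·[6 + 4·4 + 0] = 7.3333.

7.3333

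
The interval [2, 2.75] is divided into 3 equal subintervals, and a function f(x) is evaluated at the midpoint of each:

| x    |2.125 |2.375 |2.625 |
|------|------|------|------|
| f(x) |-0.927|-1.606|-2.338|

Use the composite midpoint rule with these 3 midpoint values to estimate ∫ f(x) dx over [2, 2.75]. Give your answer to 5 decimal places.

-1.21775

h = 0.25, n = 3.
h·[y(m₁) + y(m₂) + y(m₃)] = 0.25·(-4.871) = -1.21775.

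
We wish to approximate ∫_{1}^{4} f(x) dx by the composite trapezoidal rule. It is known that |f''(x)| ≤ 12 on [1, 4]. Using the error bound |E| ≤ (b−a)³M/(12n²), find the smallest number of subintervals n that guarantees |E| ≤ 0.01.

Need 324/(12n²) ≤ 0.01.
n² ≥ 324/(12·0.01) = 2700 ⇒ n ≥ 51.9615, so the smallest n is 52.

52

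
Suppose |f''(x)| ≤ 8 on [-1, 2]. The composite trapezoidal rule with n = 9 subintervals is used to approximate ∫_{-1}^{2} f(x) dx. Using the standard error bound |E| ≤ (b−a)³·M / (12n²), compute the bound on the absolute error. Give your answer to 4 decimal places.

|E| ≤ (3)³·8 / (12·9²) = 216/972 = 0.2222.

0.2222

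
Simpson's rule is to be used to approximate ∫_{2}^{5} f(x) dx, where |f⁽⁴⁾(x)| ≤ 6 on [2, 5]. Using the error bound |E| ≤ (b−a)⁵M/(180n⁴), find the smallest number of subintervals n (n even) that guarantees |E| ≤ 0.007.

Need 1458/(180n⁴) ≤ 0.007.
n⁴ ≥ 1458/(180·0.007) = 1157.14 ⇒ n ≥ 5.8324, so the smallest even n is 6. (n must be even for Simpson's rule.)

6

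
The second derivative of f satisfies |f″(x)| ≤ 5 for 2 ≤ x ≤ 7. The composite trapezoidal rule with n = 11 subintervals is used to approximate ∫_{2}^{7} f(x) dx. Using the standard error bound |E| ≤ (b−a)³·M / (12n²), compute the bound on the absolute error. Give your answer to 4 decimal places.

|E| ≤ (5)³·5 / (12·11²) = 625/1452 = 0.4304.

0.4304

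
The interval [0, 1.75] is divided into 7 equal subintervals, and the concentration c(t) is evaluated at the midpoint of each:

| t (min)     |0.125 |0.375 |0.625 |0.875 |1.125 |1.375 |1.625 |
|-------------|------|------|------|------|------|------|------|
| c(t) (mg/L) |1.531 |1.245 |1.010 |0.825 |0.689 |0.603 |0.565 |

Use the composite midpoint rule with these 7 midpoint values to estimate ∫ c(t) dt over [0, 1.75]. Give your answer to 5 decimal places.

h = 0.25, n = 7.
h·[y(m₁) + y(m₂) + y(m₃) + y(m₄) + y(m₅) + y(m₆) + y(m₇)] = 0.25·(6.468) = 1.61700.

1.61700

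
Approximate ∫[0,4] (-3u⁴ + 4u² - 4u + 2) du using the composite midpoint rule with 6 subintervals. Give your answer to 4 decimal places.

h = (4 − 0)/6 = 0.666667.
Midpoints m₁,…,m₆ = 0.333333, 1, 1.666667, 2.333333, 3, 3.666667.
f(m₁)=1.074074, f(m₂)=-1, f(m₃)=-16.703704, f(m₄)=-74.481481, f(m₅)=-217, f(m₆)=-501.148148.
h·[f(m₁) + f(m₂) + f(m₃) + f(m₄) + f(m₅) + f(m₆)] = 0.666667·(-809.259259) = -539.5062.

-539.5062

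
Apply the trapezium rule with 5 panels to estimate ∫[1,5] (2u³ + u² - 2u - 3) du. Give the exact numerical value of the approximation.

325.44

h = (5 − 1)/5 = 0.8.
Nodes u₀,…,u₅ = 1, 1.8, 2.6, 3.4, 4.2, 5.
f(u) = 2u³ + u² - 2u - 3: f₀=-2, f₁=8.304, f₂=33.712, f₃=80.368, f₄=154.416, f₅=262.
(h/2)·[f₀ + 2f₁ + 2f₂ + 2f₃ + 2f₄ + f₅] = 0.4·(813.6) = 325.44.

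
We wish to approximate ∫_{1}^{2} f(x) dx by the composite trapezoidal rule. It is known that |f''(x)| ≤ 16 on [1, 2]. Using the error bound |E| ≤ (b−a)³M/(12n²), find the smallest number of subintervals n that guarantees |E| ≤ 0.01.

12

Need 16/(12n²) ≤ 0.01.
n² ≥ 16/(12·0.01) = 133.333 ⇒ n ≥ 11.5470, so the smallest n is 12.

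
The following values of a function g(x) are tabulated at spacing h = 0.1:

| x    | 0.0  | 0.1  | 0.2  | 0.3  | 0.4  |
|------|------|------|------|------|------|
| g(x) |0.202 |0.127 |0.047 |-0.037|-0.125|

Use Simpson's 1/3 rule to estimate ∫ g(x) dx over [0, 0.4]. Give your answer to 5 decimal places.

0.01770

h = 0.1, n = 4.
(h/3)·[y₀ + 4y₁ + 2y₂ + 4y₃ + y₄] = 0.033333·(0.531) = 0.01770.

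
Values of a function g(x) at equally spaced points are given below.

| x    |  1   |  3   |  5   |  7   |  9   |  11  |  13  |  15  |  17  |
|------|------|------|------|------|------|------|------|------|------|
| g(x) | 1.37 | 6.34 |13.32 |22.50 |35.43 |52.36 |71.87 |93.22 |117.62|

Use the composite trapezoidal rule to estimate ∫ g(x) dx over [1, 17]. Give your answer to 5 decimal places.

h = 2, n = 8.
(h/2)·[y₀ + 2y₁ + 2y₂ + 2y₃ + 2y₄ + 2y₅ + 2y₆ + 2y₇ + y₈] = 1·(709.07) = 709.07000.

709.07000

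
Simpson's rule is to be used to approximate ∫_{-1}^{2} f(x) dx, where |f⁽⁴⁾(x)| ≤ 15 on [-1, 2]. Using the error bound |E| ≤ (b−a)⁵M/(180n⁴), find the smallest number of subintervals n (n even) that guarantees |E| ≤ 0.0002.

18

Need 3645/(180n⁴) ≤ 0.0002.
n⁴ ≥ 3645/(180·0.0002) = 101250 ⇒ n ≥ 17.8381, so the smallest even n is 18. (n must be even for Simpson's rule.)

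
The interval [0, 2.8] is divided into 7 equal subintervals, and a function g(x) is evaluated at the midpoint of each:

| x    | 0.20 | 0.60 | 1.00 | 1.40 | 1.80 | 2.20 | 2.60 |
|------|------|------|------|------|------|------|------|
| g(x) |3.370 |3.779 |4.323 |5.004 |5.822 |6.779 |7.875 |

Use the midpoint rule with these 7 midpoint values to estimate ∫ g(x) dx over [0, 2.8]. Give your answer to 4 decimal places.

h = 0.4, n = 7.
h·[y(m₁) + y(m₂) + y(m₃) + y(m₄) + y(m₅) + y(m₆) + y(m₇)] = 0.4·(36.952) = 14.7808.

14.7808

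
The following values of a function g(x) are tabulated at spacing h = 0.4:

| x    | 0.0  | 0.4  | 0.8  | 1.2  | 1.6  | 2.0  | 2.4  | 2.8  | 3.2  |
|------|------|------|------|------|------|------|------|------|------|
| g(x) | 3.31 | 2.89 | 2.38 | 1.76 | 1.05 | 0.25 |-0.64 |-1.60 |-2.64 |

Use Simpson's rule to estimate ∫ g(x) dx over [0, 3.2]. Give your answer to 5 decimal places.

2.59333

h = 0.4, n = 8.
(h/3)·[y₀ + 4y₁ + 2y₂ + 4y₃ + 2y₄ + 4y₅ + 2y₆ + 4y₇ + y₈] = 0.133333·(19.45) = 2.59333.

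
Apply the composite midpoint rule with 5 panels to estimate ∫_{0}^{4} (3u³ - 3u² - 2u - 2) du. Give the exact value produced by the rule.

100.8

h = (4 − 0)/5 = 0.8.
Midpoints m₁,…,m₅ = 0.4, 1.2, 2, 2.8, 3.6.
f(m₁)=-3.088, f(m₂)=-3.536, f(m₃)=6, f(m₄)=34.736, f(m₅)=91.888.
h·[f(m₁) + f(m₂) + f(m₃) + f(m₄) + f(m₅)] = 0.8·(126) = 100.8.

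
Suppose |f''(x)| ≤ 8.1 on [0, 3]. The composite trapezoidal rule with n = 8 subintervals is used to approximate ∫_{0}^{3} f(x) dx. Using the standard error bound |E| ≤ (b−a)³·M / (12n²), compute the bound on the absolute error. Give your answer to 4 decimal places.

|E| ≤ (3)³·8.1 / (12·8²) = 218.7/768 = 0.2848.

0.2848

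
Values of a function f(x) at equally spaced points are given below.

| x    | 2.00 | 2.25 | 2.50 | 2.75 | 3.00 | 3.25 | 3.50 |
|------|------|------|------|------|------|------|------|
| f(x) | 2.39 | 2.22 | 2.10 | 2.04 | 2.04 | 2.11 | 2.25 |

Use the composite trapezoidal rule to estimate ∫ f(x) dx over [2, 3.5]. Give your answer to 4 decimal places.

3.2075

h = 0.25, n = 6.
(h/2)·[y₀ + 2y₁ + 2y₂ + 2y₃ + 2y₄ + 2y₅ + y₆] = 0.125·(25.66) = 3.2075.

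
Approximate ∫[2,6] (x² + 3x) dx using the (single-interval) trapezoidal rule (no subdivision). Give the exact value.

128

T = (b−a)/2 · [f(2) + f(6)] = 2·[10 + 54] = 128.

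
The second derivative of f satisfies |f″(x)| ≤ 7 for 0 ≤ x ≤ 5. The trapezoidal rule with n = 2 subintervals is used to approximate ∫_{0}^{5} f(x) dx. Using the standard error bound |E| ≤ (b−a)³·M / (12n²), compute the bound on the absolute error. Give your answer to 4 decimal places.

18.2292

|E| ≤ (5)³·7 / (12·2²) = 875/48 = 18.2292.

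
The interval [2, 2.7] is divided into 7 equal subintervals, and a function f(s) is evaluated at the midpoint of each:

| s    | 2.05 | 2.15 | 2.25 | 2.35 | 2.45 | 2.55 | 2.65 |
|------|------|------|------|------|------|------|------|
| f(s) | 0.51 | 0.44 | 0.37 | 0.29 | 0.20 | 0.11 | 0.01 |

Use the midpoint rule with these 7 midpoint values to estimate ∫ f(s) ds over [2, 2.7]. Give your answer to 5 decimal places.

0.19300

h = 0.1, n = 7.
h·[y(m₁) + y(m₂) + y(m₃) + y(m₄) + y(m₅) + y(m₆) + y(m₇)] = 0.1·(1.93) = 0.19300.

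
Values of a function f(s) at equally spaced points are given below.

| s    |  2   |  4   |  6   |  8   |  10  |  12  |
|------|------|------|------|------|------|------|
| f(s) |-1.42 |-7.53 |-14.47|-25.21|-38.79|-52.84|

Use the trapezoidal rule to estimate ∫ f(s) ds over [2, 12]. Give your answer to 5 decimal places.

-226.26000

h = 2, n = 5.
(h/2)·[y₀ + 2y₁ + 2y₂ + 2y₃ + 2y₄ + y₅] = 1·(-226.26) = -226.26000.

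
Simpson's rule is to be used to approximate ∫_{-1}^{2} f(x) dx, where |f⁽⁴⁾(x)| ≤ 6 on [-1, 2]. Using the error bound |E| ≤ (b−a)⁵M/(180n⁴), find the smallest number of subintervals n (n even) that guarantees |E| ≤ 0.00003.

24

Need 1458/(180n⁴) ≤ 0.00003.
n⁴ ≥ 1458/(180·0.00003) = 270000 ⇒ n ≥ 22.7951, so the smallest even n is 24. (n must be even for Simpson's rule.)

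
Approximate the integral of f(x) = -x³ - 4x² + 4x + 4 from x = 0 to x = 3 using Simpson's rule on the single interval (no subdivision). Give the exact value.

-26.25

S = (b−a)/6 · [f(0) + 4f(1.5) + f(3)] = 0.5·[4 + 4·(-2.375) + (-47)] = -26.25.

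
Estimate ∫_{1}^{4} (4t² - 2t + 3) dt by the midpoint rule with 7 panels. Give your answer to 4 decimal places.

77.8163

h = (4 − 1)/7 = 0.428571.
Midpoints m₁,…,m₇ = 1.214286, 1.642857, 2.071429, 2.5, 2.928571, 3.357143, 3.785714.
f(m₁)=6.469388, f(m₂)=10.510204, f(m₃)=16.020408, f(m₄)=23, f(m₅)=31.448980, f(m₆)=41.367347, f(m₇)=52.755102.
h·[f(m₁) + f(m₂) + f(m₃) + f(m₄) + f(m₅) + f(m₆) + f(m₇)] = 0.428571·(181.571429) = 77.8163.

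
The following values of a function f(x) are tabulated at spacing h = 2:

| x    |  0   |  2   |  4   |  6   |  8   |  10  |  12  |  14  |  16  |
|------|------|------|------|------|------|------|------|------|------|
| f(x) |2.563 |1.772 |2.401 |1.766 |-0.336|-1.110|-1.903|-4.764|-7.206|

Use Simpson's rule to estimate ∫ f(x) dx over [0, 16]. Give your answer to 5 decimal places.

h = 2, n = 8.
(h/3)·[y₀ + 4y₁ + 2y₂ + 4y₃ + 2y₄ + 4y₅ + 2y₆ + 4y₇ + y₈] = 0.666667·(-13.663) = -9.10867.

-9.10867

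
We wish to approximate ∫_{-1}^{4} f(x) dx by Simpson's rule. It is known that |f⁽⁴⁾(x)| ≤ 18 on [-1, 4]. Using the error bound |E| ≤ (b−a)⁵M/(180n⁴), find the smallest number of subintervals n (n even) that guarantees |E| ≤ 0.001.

24

Need 56250/(180n⁴) ≤ 0.001.
n⁴ ≥ 56250/(180·0.001) = 312500 ⇒ n ≥ 23.6435, so the smallest even n is 24. (n must be even for Simpson's rule.)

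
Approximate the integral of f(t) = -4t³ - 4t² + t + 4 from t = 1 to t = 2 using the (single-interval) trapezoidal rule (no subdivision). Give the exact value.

-22.5

T = (b−a)/2 · [f(1) + f(2)] = 0.5·[(-3) + (-42)] = -22.5.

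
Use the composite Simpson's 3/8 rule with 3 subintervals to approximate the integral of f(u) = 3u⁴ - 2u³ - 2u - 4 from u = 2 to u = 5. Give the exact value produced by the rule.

1521

h = (5 − 2)/3 = 1.
Nodes u₀,…,u₃ = 2, 3, 4, 5.
f(u) = 3u⁴ - 2u³ - 2u - 4: f₀=24, f₁=179, f₂=628, f₃=1611.
(3h/8)·[f₀ + 3f₁ + 3f₂ + f₃] = 0.375·(4056) = 1521.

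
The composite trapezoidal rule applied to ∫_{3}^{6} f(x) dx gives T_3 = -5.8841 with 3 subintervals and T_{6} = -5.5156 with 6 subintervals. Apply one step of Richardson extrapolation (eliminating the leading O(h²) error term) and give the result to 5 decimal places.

-5.39277

R = (4·T_{6} − T_3) / 3 = (4·(-5.5156) − (-5.8841))/3 = (-16.1783)/3 = -5.39277.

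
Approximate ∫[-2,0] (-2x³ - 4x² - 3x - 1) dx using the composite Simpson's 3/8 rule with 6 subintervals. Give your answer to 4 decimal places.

1.3333

h = (0 − (-2))/6 = 0.333333.
Nodes x₀,…,x₆ = -2, -1.666667, -1.333333, -1, -0.666667, -0.333333, 0.
f(x) = -2x³ - 4x² - 3x - 1: f₀=5, f₁=2.148148, f₂=0.629630, f₃=0, f₄=-0.185185, f₅=-0.370370, f₆=-1.
(3h/8)·[f₀ + 3f₁ + 3f₂ + 2f₃ + 3f₄ + 3f₅ + f₆] = 0.125·(10.666667) = 1.3333.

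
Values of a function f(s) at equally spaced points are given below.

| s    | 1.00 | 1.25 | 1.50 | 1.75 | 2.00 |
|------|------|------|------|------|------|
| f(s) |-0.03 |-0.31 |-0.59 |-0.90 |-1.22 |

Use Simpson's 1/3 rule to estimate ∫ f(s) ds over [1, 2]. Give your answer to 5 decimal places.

-0.60583

h = 0.25, n = 4.
(h/3)·[y₀ + 4y₁ + 2y₂ + 4y₃ + y₄] = 0.083333·(-7.27) = -0.60583.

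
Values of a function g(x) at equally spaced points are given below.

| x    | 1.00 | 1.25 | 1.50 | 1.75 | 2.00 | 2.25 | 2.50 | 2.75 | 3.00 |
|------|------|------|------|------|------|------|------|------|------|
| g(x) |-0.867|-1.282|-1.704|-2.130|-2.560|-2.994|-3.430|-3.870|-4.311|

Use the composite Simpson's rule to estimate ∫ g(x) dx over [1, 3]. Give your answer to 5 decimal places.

-5.13917

h = 0.25, n = 8.
(h/3)·[y₀ + 4y₁ + 2y₂ + 4y₃ + 2y₄ + 4y₅ + 2y₆ + 4y₇ + y₈] = 0.083333·(-61.670) = -5.13917.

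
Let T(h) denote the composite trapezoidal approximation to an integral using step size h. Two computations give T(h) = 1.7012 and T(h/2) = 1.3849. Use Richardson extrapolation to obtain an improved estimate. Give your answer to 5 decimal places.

1.27947

R = (4·T(h/2) − T(h)) / 3 = (4·1.3849 − 1.7012)/3 = (3.8384)/3 = 1.27947.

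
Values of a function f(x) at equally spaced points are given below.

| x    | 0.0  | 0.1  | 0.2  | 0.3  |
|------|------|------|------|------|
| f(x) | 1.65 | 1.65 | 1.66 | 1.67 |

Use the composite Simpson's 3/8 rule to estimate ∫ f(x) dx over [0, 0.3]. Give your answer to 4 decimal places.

h = 0.1, n = 3.
(3h/8)·[y₀ + 3y₁ + 3y₂ + y₃] = 0.0375·(13.25) = 0.4969.

0.4969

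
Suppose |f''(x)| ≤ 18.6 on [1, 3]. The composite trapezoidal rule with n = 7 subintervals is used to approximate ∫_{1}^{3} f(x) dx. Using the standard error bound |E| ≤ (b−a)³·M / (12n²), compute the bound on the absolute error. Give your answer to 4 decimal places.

|E| ≤ (2)³·18.6 / (12·7²) = 148.8/588 = 0.2531.

0.2531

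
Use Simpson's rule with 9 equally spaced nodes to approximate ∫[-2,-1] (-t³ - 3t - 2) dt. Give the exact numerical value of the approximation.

h = (-1 − (-2))/8 = 0.125.
Nodes t₀,…,t₈ = -2, -1.875, -1.75, -1.625, -1.5, -1.375, -1.25, -1.125, -1.
f(t) = -t³ - 3t - 2: f₀=12, f₁=10.216796875, f₂=8.609375, f₃=7.166015625, f₄=5.875, f₅=4.724609375, f₆=3.703125, f₇=2.798828125, f₈=2.
(h/3)·[f₀ + 4f₁ + 2f₂ + 4f₃ + 2f₄ + 4f₅ + 2f₆ + 4f₇ + f₈] = 0.041667·(150) = 6.25.

6.25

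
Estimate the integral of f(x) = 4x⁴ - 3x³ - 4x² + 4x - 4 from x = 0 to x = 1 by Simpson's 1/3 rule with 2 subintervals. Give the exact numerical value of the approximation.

-3.25

h = (1 − 0)/2 = 0.5.
Nodes x₀,…,x₂ = 0, 0.5, 1.
f(x) = 4x⁴ - 3x³ - 4x² + 4x - 4: f₀=-4, f₁=-3.125, f₂=-3.
(h/3)·[f₀ + 4f₁ + f₂] = 0.166667·(-19.5) = -3.25.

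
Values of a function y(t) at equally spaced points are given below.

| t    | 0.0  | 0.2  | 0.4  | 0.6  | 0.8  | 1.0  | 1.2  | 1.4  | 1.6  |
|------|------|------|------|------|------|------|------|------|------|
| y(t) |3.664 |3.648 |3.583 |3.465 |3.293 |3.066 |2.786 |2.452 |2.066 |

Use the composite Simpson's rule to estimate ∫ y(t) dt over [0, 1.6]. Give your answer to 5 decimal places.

5.03853

h = 0.2, n = 8.
(h/3)·[y₀ + 4y₁ + 2y₂ + 4y₃ + 2y₄ + 4y₅ + 2y₆ + 4y₇ + y₈] = 0.066667·(75.578) = 5.03853.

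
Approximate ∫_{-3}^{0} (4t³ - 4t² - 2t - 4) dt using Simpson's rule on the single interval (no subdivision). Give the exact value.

S = (b−a)/6 · [f(-3) + 4f(-1.5) + f(0)] = 0.5·[(-142) + 4·(-23.5) + (-4)] = -120.

-120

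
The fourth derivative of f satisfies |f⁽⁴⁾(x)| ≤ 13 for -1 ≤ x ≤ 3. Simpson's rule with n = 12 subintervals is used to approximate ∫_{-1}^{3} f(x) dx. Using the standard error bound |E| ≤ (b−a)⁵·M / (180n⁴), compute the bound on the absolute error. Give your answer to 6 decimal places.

0.003567

|E| ≤ (4)⁵·13 / (180·12⁴) = 13312/3732480 = 0.003567.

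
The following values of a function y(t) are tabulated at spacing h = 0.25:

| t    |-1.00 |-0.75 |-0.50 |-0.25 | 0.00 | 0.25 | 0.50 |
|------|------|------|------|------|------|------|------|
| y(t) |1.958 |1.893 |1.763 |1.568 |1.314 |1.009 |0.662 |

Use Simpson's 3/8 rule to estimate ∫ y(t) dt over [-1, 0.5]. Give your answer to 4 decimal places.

2.2212

h = 0.25, n = 6.
(3h/8)·[y₀ + 3y₁ + 3y₂ + 2y₃ + 3y₄ + 3y₅ + y₆] = 0.09375·(23.693) = 2.2212.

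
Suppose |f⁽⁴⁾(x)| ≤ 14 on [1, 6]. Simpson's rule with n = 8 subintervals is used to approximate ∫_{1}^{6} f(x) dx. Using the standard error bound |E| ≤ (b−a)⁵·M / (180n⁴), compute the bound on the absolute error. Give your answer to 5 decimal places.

0.05934

|E| ≤ (5)⁵·14 / (180·8⁴) = 43750/737280 = 0.05934.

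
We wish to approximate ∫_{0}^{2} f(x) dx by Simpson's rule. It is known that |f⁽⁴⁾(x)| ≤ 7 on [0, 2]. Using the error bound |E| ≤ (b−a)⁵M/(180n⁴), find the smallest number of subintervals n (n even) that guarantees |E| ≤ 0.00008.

Need 224/(180n⁴) ≤ 0.00008.
n⁴ ≥ 224/(180·0.00008) = 15555.6 ⇒ n ≥ 11.1679, so the smallest even n is 12. (n must be even for Simpson's rule.)

12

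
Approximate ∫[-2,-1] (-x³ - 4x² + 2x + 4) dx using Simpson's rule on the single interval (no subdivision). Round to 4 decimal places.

-4.5833

S = (b−a)/6 · [f(-2) + 4f(-1.5) + f(-1)] = 0.166667·[(-8) + 4·(-4.625) + (-1)] = -4.5833.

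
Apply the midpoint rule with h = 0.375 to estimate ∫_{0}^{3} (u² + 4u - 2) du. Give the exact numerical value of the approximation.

h = (3 − 0)/8 = 0.375.
Midpoints m₁,…,m₈ = 0.1875, 0.5625, 0.9375, 1.3125, 1.6875, 2.0625, 2.4375, 2.8125.
f(m₁)=-1.21484375, f(m₂)=0.56640625, f(m₃)=2.62890625, f(m₄)=4.97265625, f(m₅)=7.59765625, f(m₆)=10.50390625, f(m₇)=13.69140625, f(m₈)=17.16015625.
h·[f(m₁) + f(m₂) + f(m₃) + f(m₄) + f(m₅) + f(m₆) + f(m₇) + f(m₈)] = 0.375·(55.90625) = 20.96484375.

20.96484375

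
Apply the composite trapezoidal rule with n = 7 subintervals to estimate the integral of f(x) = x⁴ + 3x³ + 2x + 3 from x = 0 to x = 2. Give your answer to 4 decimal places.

h = (2 − 0)/7 = 0.285714.
Nodes x₀,…,x₇ = 0, 0.285714, 0.571429, 0.857143, 1.142857, 1.428571, 1.714286, 2.
f(x) = x⁴ + 3x³ + 2x + 3: f₀=3, f₁=3.648063, f₂=4.809246, f₃=7.143274, f₄=11.469804, f₅=18.768430, f₆=30.178676, f₇=47.
(h/2)·[f₀ + 2f₁ + 2f₂ + 2f₃ + 2f₄ + 2f₅ + 2f₆ + f₇] = 0.142857·(202.034985) = 28.8621.

28.8621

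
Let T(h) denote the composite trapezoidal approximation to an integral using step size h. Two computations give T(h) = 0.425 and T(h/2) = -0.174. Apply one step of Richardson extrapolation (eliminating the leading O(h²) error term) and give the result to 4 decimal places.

-0.3737

R = (4·T(h/2) − T(h)) / 3 = (4·(-0.174) − 0.425)/3 = (-1.121)/3 = -0.3737.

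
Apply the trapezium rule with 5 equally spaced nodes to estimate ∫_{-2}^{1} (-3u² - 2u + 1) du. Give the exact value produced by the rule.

h = (1 − (-2))/4 = 0.75.
Nodes u₀,…,u₄ = -2, -1.25, -0.5, 0.25, 1.
f(u) = -3u² - 2u + 1: f₀=-7, f₁=-1.1875, f₂=1.25, f₃=0.3125, f₄=-4.
(h/2)·[f₀ + 2f₁ + 2f₂ + 2f₃ + f₄] = 0.375·(-10.25) = -3.84375.

-3.84375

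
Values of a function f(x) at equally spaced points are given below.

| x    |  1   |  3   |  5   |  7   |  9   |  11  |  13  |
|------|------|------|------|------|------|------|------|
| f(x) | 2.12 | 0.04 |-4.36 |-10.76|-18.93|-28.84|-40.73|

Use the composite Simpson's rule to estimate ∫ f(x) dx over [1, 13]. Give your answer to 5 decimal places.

h = 2, n = 6.
(h/3)·[y₀ + 4y₁ + 2y₂ + 4y₃ + 2y₄ + 4y₅ + y₆] = 0.666667·(-243.43) = -162.28667.

-162.28667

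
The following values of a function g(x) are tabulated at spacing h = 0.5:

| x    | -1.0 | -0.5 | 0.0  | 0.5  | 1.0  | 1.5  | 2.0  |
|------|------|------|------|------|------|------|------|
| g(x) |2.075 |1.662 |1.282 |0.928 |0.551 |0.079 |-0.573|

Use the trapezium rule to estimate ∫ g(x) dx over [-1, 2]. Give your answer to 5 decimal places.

2.62650

h = 0.5, n = 6.
(h/2)·[y₀ + 2y₁ + 2y₂ + 2y₃ + 2y₄ + 2y₅ + y₆] = 0.25·(10.506) = 2.62650.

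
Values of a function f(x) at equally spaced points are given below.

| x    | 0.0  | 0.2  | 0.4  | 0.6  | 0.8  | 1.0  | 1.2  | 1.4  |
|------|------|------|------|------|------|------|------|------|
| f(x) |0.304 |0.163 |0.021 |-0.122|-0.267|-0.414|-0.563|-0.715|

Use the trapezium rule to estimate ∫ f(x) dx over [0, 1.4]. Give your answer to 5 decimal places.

-0.27750

h = 0.2, n = 7.
(h/2)·[y₀ + 2y₁ + 2y₂ + 2y₃ + 2y₄ + 2y₅ + 2y₆ + y₇] = 0.1·(-2.775) = -0.27750.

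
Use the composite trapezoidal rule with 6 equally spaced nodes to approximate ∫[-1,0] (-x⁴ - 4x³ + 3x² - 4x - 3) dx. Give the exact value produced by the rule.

h = (0 − (-1))/5 = 0.2.
Nodes x₀,…,x₅ = -1, -0.8, -0.6, -0.4, -0.2, 0.
f(x) = -x⁴ - 4x³ + 3x² - 4x - 3: f₀=7, f₁=3.7584, f₂=1.2144, f₃=-0.6896, f₄=-2.0496, f₅=-3.
(h/2)·[f₀ + 2f₁ + 2f₂ + 2f₃ + 2f₄ + f₅] = 0.1·(8.4672) = 0.84672.

0.84672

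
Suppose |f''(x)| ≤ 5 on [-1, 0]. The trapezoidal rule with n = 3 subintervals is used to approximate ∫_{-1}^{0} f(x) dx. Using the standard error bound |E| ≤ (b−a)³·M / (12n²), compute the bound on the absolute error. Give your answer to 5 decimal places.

|E| ≤ (1)³·5 / (12·3²) = 5/108 = 0.04630.

0.04630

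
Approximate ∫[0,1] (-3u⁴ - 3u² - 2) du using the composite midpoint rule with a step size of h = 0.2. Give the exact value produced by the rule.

-3.57014

h = (1 − 0)/5 = 0.2.
Midpoints m₁,…,m₅ = 0.1, 0.3, 0.5, 0.7, 0.9.
f(m₁)=-2.0303, f(m₂)=-2.2943, f(m₃)=-2.9375, f(m₄)=-4.1903, f(m₅)=-6.3983.
h·[f(m₁) + f(m₂) + f(m₃) + f(m₄) + f(m₅)] = 0.2·(-17.8507) = -3.57014.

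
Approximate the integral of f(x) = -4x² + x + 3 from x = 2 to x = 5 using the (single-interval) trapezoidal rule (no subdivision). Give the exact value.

T = (b−a)/2 · [f(2) + f(5)] = 1.5·[(-11) + (-92)] = -154.5.

-154.5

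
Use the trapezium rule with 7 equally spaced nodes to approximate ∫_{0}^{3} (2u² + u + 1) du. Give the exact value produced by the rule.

h = (3 − 0)/6 = 0.5.
Nodes u₀,…,u₆ = 0, 0.5, 1, 1.5, 2, 2.5, 3.
f(u) = 2u² + u + 1: f₀=1, f₁=2, f₂=4, f₃=7, f₄=11, f₅=16, f₆=22.
(h/2)·[f₀ + 2f₁ + 2f₂ + 2f₃ + 2f₄ + 2f₅ + f₆] = 0.25·(103) = 25.75.

25.75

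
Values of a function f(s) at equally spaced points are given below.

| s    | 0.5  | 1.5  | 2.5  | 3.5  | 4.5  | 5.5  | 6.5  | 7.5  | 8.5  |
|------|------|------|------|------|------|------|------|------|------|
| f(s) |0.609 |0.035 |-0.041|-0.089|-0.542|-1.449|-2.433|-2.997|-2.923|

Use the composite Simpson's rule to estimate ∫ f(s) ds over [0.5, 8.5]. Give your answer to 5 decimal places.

h = 1, n = 8.
(h/3)·[y₀ + 4y₁ + 2y₂ + 4y₃ + 2y₄ + 4y₅ + 2y₆ + 4y₇ + y₈] = 0.333333·(-26.346) = -8.78200.

-8.78200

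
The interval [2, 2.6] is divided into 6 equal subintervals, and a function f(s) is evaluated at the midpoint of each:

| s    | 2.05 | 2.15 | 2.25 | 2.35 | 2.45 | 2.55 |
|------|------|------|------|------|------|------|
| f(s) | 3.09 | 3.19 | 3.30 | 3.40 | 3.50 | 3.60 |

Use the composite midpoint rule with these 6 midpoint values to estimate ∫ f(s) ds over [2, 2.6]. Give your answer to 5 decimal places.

h = 0.1, n = 6.
h·[y(m₁) + y(m₂) + y(m₃) + y(m₄) + y(m₅) + y(m₆)] = 0.1·(20.08) = 2.00800.

2.00800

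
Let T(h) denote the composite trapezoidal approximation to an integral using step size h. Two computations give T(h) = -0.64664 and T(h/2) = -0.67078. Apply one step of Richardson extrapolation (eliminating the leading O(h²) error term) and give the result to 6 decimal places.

R = (4·T(h/2) − T(h)) / 3 = (4·(-0.67078) − (-0.64664))/3 = (-2.03648)/3 = -0.678827.

-0.678827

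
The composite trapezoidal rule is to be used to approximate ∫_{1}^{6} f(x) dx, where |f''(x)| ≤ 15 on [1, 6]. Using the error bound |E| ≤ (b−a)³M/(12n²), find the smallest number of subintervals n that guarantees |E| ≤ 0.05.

Need 1875/(12n²) ≤ 0.05.
n² ≥ 1875/(12·0.05) = 3125 ⇒ n ≥ 55.9017, so the smallest n is 56.

56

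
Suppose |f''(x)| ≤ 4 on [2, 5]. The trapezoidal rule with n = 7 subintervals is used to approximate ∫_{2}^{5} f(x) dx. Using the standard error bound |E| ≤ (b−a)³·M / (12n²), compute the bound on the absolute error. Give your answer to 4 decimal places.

|E| ≤ (3)³·4 / (12·7²) = 108/588 = 0.1837.

0.1837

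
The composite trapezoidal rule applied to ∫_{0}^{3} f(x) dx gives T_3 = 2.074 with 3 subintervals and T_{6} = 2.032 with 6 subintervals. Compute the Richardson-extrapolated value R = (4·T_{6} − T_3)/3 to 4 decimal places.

R = (4·T_{6} − T_3) / 3 = (4·2.032 − 2.074)/3 = (6.054)/3 = 2.0180.

2.0180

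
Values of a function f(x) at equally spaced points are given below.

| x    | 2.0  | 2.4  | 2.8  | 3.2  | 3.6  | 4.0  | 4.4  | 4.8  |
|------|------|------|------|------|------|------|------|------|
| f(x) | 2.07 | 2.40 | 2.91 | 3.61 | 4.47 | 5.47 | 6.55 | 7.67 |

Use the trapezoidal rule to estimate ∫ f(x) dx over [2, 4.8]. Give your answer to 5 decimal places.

h = 0.4, n = 7.
(h/2)·[y₀ + 2y₁ + 2y₂ + 2y₃ + 2y₄ + 2y₅ + 2y₆ + y₇] = 0.2·(60.56) = 12.11200.

12.11200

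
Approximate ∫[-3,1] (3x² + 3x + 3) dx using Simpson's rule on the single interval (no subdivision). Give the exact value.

28

S = (b−a)/6 · [f(-3) + 4f(-1) + f(1)] = 0.666667·[21 + 4·3 + 9] = 28.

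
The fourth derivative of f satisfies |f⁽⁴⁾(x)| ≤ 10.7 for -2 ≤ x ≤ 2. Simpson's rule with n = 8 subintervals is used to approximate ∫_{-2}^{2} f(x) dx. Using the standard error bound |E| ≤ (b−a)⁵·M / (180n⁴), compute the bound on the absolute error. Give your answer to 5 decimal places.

0.01486

|E| ≤ (4)⁵·10.7 / (180·8⁴) = 10956.8/737280 = 0.01486.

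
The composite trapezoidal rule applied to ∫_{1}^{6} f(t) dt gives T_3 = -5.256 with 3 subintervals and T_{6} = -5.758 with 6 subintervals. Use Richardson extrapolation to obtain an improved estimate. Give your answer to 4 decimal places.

-5.9253

R = (4·T_{6} − T_3) / 3 = (4·(-5.758) − (-5.256))/3 = (-17.776)/3 = -5.9253.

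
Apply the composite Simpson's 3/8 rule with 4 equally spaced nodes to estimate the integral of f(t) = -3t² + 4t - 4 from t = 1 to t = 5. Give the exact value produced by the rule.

-92

h = (5 − 1)/3 = 1.333333.
Nodes t₀,…,t₃ = 1, 2.333333, 3.666667, 5.
f(t) = -3t² + 4t - 4: f₀=-3, f₁=-11, f₂=-29.666667, f₃=-59.
(3h/8)·[f₀ + 3f₁ + 3f₂ + f₃] = 0.5·(-184) = -92.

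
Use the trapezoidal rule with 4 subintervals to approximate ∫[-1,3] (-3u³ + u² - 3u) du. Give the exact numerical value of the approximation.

h = (3 − (-1))/4 = 1.
Nodes u₀,…,u₄ = -1, 0, 1, 2, 3.
f(u) = -3u³ + u² - 3u: f₀=7, f₁=0, f₂=-5, f₃=-26, f₄=-81.
(h/2)·[f₀ + 2f₁ + 2f₂ + 2f₃ + f₄] = 0.5·(-136) = -68.

-68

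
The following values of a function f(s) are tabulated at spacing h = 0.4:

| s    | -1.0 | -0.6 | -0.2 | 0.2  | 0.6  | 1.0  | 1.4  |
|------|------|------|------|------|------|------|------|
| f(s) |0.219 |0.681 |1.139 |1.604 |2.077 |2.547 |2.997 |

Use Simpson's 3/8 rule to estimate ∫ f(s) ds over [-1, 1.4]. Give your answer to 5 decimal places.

3.86340

h = 0.4, n = 6.
(3h/8)·[y₀ + 3y₁ + 3y₂ + 2y₃ + 3y₄ + 3y₅ + y₆] = 0.15·(25.756) = 3.86340.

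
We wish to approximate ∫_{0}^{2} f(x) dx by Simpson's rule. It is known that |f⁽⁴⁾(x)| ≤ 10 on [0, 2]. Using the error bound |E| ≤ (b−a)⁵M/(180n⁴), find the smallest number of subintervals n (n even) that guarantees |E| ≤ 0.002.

Need 320/(180n⁴) ≤ 0.002.
n⁴ ≥ 320/(180·0.002) = 888.889 ⇒ n ≥ 5.4602, so the smallest even n is 6. (n must be even for Simpson's rule.)

6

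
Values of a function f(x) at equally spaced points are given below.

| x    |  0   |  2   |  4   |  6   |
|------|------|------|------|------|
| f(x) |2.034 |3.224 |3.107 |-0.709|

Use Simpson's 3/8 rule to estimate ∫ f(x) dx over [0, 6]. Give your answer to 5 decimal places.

h = 2, n = 3.
(3h/8)·[y₀ + 3y₁ + 3y₂ + y₃] = 0.75·(20.318) = 15.23850.

15.23850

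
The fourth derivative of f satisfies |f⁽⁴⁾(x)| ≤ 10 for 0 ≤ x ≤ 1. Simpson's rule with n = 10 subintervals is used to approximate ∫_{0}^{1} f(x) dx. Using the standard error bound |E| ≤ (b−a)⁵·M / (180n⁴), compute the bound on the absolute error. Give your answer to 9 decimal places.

|E| ≤ (1)⁵·10 / (180·10⁴) = 10/1800000 = 0.000005556.

0.000005556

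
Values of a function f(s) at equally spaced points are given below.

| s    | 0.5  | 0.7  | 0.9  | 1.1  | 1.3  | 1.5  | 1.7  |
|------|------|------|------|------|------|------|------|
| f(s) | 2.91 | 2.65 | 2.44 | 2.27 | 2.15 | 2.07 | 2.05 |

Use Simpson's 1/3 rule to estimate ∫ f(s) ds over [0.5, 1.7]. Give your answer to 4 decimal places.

2.8067

h = 0.2, n = 6.
(h/3)·[y₀ + 4y₁ + 2y₂ + 4y₃ + 2y₄ + 4y₅ + y₆] = 0.066667·(42.10) = 2.8067.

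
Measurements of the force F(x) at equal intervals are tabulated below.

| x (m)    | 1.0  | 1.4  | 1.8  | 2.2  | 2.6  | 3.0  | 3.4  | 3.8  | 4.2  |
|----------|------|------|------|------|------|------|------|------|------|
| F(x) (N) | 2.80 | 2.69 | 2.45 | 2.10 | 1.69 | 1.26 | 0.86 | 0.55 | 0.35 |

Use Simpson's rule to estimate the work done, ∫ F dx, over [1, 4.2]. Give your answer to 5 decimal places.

h = 0.4, n = 8.
(h/3)·[y₀ + 4y₁ + 2y₂ + 4y₃ + 2y₄ + 4y₅ + 2y₆ + 4y₇ + y₈] = 0.133333·(39.55) = 5.27333.

5.27333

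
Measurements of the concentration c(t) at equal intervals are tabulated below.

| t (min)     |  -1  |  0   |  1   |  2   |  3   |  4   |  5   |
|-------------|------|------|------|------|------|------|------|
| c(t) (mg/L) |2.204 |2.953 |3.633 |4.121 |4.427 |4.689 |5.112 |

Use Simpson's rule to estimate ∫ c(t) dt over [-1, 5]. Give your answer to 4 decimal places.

23.4960

h = 1, n = 6.
(h/3)·[y₀ + 4y₁ + 2y₂ + 4y₃ + 2y₄ + 4y₅ + y₆] = 0.333333·(70.488) = 23.4960.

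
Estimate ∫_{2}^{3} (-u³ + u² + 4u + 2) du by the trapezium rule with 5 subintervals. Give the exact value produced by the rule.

2.04

h = (3 − 2)/5 = 0.2.
Nodes u₀,…,u₅ = 2, 2.2, 2.4, 2.6, 2.8, 3.
f(u) = -u³ + u² + 4u + 2: f₀=6, f₁=4.992, f₂=3.536, f₃=1.584, f₄=-0.912, f₅=-4.
(h/2)·[f₀ + 2f₁ + 2f₂ + 2f₃ + 2f₄ + f₅] = 0.1·(20.4) = 2.04.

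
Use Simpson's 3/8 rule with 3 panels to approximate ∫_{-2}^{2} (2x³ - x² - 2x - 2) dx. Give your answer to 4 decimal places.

h = (2 − (-2))/3 = 1.333333.
Nodes x₀,…,x₃ = -2, -0.666667, 0.666667, 2.
f(x) = 2x³ - x² - 2x - 2: f₀=-18, f₁=-1.703704, f₂=-3.185185, f₃=6.
(3h/8)·[f₀ + 3f₁ + 3f₂ + f₃] = 0.5·(-26.666667) = -13.3333.

-13.3333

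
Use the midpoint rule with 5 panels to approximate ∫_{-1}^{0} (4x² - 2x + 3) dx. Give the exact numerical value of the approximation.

h = (0 − (-1))/5 = 0.2.
Midpoints m₁,…,m₅ = -0.9, -0.7, -0.5, -0.3, -0.1.
f(m₁)=8.04, f(m₂)=6.36, f(m₃)=5, f(m₄)=3.96, f(m₅)=3.24.
h·[f(m₁) + f(m₂) + f(m₃) + f(m₄) + f(m₅)] = 0.2·(26.6) = 5.32.

5.32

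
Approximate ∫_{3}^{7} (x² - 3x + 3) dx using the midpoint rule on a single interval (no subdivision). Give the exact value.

52

M = (b−a)·f(5) = 4·(13) = 52.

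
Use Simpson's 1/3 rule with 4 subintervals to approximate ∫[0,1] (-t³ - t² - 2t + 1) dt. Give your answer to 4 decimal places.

h = (1 − 0)/4 = 0.25.
Nodes t₀,…,t₄ = 0, 0.25, 0.5, 0.75, 1.
f(t) = -t³ - t² - 2t + 1: f₀=1, f₁=0.421875, f₂=-0.375, f₃=-1.484375, f₄=-3.
(h/3)·[f₀ + 4f₁ + 2f₂ + 4f₃ + f₄] = 0.083333·(-7) = -0.5833.

-0.5833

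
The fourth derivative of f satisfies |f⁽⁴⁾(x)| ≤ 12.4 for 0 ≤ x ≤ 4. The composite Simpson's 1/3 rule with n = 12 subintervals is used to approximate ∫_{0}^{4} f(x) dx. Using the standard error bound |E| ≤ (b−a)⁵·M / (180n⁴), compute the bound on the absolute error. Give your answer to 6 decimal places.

0.003402

|E| ≤ (4)⁵·12.4 / (180·12⁴) = 12697.6/3732480 = 0.003402.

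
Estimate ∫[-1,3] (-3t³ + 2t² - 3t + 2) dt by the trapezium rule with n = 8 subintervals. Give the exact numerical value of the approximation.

h = (3 − (-1))/8 = 0.5.
Nodes t₀,…,t₈ = -1, -0.5, 0, 0.5, 1, 1.5, 2, 2.5, 3.
f(t) = -3t³ + 2t² - 3t + 2: f₀=10, f₁=4.375, f₂=2, f₃=0.625, f₄=-2, f₅=-8.125, f₆=-20, f₇=-39.875, f₈=-70.
(h/2)·[f₀ + 2f₁ + 2f₂ + 2f₃ + 2f₄ + 2f₅ + 2f₆ + 2f₇ + f₈] = 0.25·(-186) = -46.5.

-46.5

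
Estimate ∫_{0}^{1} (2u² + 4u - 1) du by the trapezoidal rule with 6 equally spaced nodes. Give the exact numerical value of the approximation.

h = (1 − 0)/5 = 0.2.
Nodes u₀,…,u₅ = 0, 0.2, 0.4, 0.6, 0.8, 1.
f(u) = 2u² + 4u - 1: f₀=-1, f₁=-0.12, f₂=0.92, f₃=2.12, f₄=3.48, f₅=5.
(h/2)·[f₀ + 2f₁ + 2f₂ + 2f₃ + 2f₄ + f₅] = 0.1·(16.8) = 1.68.

1.68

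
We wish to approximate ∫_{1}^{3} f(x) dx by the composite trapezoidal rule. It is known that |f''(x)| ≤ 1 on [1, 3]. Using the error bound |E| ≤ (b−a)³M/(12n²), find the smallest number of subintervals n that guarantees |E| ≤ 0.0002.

Need 8/(12n²) ≤ 0.0002.
n² ≥ 8/(12·0.0002) = 3333.33 ⇒ n ≥ 57.7350, so the smallest n is 58.

58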